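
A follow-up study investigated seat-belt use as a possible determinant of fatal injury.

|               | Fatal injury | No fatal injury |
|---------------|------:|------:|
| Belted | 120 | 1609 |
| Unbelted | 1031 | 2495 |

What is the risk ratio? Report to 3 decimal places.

0.237

Cells: a = 120, b = 1609, c = 1031, d = 2495.
Risk in exposed = 120/1729 = 0.06940; risk in unexposed = 1031/3526 = 0.29240.
RR = 0.06940 / 0.29240 = 0.23736
The risk is 76% lower among the exposed than among the unexposed.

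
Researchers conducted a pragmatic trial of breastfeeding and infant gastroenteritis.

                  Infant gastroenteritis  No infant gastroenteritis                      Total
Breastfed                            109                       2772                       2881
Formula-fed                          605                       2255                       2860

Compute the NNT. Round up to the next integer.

6

Risk in treated group = 109/2881 = 0.03783; risk in control = 605/2860 = 0.21154.
Absolute risk reduction = 0.21154 − 0.03783 = 0.17370
NNT = 1 / ARR = 1 / 0.17370 = 5.757 → round up → 6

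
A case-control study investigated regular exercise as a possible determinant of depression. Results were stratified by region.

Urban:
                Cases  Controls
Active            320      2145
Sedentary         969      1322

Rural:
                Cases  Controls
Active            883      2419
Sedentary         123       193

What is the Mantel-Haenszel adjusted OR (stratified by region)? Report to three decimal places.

OR_MH = Σ(aᵢdᵢ/nᵢ) / Σ(bᵢcᵢ/nᵢ), where nᵢ is the stratum total.
Stratum 1 (Urban): n = 4756; a·d/n = 320·1322/4756 = 88.9487; b·c/n = 2145·969/4756 = 437.0280
Stratum 2 (Rural): n = 3618; a·d/n = 883·193/3618 = 47.1031; b·c/n = 2419·123/3618 = 82.2380
OR_MH = (88.9487 + 47.1031) / (437.0280 + 82.2380) = 136.0518 / 519.2659 = 0.26201

0.262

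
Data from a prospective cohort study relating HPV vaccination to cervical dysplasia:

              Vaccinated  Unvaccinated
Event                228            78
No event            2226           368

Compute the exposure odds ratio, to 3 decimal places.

Reading the table with exposure as columns: a = 228 (Vaccinated, case), b = 2226 (Vaccinated, non-case), c = 78 (Unvaccinated, case), d = 368.
OR = (a·d)/(b·c) = (228 × 368) / (2226 × 78) = 83904 / 173628 = 0.48324
Exposure is associated with lower odds of cervical dysplasia (OR = 0.48 < 1).

0.483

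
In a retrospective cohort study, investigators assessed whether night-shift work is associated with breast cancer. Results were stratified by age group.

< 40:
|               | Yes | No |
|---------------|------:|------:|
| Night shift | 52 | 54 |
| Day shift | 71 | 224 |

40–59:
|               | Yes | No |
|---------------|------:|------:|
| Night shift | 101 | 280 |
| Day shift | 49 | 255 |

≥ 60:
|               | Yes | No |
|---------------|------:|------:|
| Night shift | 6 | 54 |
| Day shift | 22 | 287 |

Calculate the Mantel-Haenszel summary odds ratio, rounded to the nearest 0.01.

OR_MH = Σ(aᵢdᵢ/nᵢ) / Σ(bᵢcᵢ/nᵢ), where nᵢ is the stratum total.
Stratum 1 (< 40): n = 401; a·d/n = 52·224/401 = 29.0474; b·c/n = 54·71/401 = 9.5611
Stratum 2 (40–59): n = 685; a·d/n = 101·255/685 = 37.5985; b·c/n = 280·49/685 = 20.0292
Stratum 3 (≥ 60): n = 369; a·d/n = 6·287/369 = 4.6667; b·c/n = 54·22/369 = 3.2195
OR_MH = (29.0474 + 37.5985 + 4.6667) / (9.5611 + 20.0292 + 3.2195) = 71.3126 / 32.8098 = 2.17351

2.17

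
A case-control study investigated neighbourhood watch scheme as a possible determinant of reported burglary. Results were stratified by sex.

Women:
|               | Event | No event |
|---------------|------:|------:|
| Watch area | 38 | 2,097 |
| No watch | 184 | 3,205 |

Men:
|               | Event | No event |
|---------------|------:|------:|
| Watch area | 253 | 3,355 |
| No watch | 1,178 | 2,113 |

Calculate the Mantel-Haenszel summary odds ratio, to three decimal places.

OR_MH = Σ(aᵢdᵢ/nᵢ) / Σ(bᵢcᵢ/nᵢ), where nᵢ is the stratum total.
Stratum 1 (Women): n = 5524; a·d/n = 38·3205/5524 = 22.0474; b·c/n = 2097·184/5524 = 69.8494
Stratum 2 (Men): n = 6899; a·d/n = 253·2113/6899 = 77.4879; b·c/n = 3355·1178/6899 = 572.8642
OR_MH = (22.0474 + 77.4879) / (69.8494 + 572.8642) = 99.5353 / 642.7136 = 0.15487

0.155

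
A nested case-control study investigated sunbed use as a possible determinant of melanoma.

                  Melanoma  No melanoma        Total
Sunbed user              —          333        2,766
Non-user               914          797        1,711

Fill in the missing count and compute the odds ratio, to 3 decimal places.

The missing cell is in the exposed row: 2766 − 333 = 2433.
So a = 2433, b = 333, c = 914, d = 797.
OR = (a·d)/(b·c) = (2433 × 797) / (333 × 914) = 1939101 / 304362 = 6.37104

6.371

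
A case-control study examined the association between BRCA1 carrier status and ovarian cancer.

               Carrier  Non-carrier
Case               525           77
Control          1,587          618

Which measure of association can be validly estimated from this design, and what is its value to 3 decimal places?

Reading the table with exposure as columns: a = 525 (Carrier, case), b = 1587 (Carrier, non-case), c = 77 (Non-carrier, case), d = 618.
This is a case-control study: participants were sampled on outcome status, so risks in the source population cannot be estimated directly — relative risk is not valid here. The odds ratio is the appropriate measure.
OR = (a·d)/(b·c) = (525 × 618) / (1587 × 77) = 324450 / 122199 = 2.65510

2.655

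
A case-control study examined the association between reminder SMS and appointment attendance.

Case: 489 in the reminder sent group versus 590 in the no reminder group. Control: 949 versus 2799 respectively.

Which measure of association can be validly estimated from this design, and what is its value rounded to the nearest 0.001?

From the description: a = 489, b = 949, c = 590, d = 2799.
This is a case-control study: participants were sampled on outcome status, so risks in the source population cannot be estimated directly — relative risk is not valid here. The odds ratio is the appropriate measure.
OR = (a·d)/(b·c) = (489 × 2799) / (949 × 590) = 1368711 / 559910 = 2.44452

2.445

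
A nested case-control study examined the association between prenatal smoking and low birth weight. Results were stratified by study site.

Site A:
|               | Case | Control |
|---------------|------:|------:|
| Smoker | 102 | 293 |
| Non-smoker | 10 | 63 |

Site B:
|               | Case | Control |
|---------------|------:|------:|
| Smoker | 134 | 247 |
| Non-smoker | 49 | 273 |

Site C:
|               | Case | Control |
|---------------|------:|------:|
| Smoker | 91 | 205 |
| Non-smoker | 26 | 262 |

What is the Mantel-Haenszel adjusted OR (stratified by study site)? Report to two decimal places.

3.27

OR_MH = Σ(aᵢdᵢ/nᵢ) / Σ(bᵢcᵢ/nᵢ), where nᵢ is the stratum total.
Stratum 1 (Site A): n = 468; a·d/n = 102·63/468 = 13.7308; b·c/n = 293·10/468 = 6.2607
Stratum 2 (Site B): n = 703; a·d/n = 134·273/703 = 52.0370; b·c/n = 247·49/703 = 17.2162
Stratum 3 (Site C): n = 584; a·d/n = 91·262/584 = 40.8253; b·c/n = 205·26/584 = 9.1267
OR_MH = (13.7308 + 52.0370 + 40.8253) / (6.2607 + 17.2162 + 9.1267) = 106.5931 / 32.6036 = 3.26936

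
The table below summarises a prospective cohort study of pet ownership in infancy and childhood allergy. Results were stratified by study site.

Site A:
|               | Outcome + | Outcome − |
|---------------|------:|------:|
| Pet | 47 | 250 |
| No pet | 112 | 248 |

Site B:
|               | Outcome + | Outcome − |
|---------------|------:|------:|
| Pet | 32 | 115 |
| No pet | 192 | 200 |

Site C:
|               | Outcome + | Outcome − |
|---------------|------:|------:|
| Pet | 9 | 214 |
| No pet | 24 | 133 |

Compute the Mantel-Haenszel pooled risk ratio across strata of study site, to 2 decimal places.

RR_MH = Σ(aᵢ·n₀ᵢ/nᵢ) / Σ(cᵢ·n₁ᵢ/nᵢ), with n₁ᵢ = aᵢ+bᵢ (exposed), n₀ᵢ = cᵢ+dᵢ (unexposed), nᵢ = n₁ᵢ+n₀ᵢ.
Stratum 1 (Site A): n₁ = 297, n₀ = 360, n = 657; a·n₀/n = 47·360/657 = 25.7534; c·n₁/n = 112·297/657 = 50.6301
Stratum 2 (Site B): n₁ = 147, n₀ = 392, n = 539; a·n₀/n = 32·392/539 = 23.2727; c·n₁/n = 192·147/539 = 52.3636
Stratum 3 (Site C): n₁ = 223, n₀ = 157, n = 380; a·n₀/n = 9·157/380 = 3.7184; c·n₁/n = 24·223/380 = 14.0842
RR_MH = (25.7534 + 23.2727 + 3.7184) / (50.6301 + 52.3636 + 14.0842) = 52.7446 / 117.0780 = 0.45051

0.45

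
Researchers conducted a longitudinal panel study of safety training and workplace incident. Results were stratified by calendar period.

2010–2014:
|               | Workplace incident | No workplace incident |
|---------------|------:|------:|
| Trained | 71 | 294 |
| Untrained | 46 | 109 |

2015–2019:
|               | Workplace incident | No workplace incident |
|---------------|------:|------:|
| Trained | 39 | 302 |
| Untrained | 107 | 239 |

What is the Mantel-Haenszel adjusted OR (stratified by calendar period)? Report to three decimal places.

0.389

OR_MH = Σ(aᵢdᵢ/nᵢ) / Σ(bᵢcᵢ/nᵢ), where nᵢ is the stratum total.
Stratum 1 (2010–2014): n = 520; a·d/n = 71·109/520 = 14.8827; b·c/n = 294·46/520 = 26.0077
Stratum 2 (2015–2019): n = 687; a·d/n = 39·239/687 = 13.5677; b·c/n = 302·107/687 = 47.0364
OR_MH = (14.8827 + 13.5677) / (26.0077 + 47.0364) = 28.4504 / 73.0441 = 0.38950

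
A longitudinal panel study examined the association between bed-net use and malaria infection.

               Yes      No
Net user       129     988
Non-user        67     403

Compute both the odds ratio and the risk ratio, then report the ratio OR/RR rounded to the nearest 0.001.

Cells: a = 129, b = 988, c = 67, d = 403.
OR = (129·403)/(988·67) = 51987/66196 = 0.78535
Risk in exposed = 129/1117 = 0.11549; risk in unexposed = 67/470 = 0.14255; RR = 0.81014
OR/RR = 0.78535 / 0.81014 = 0.96940
The outcome is not rare, so the OR lies further from 1 than the RR.

0.969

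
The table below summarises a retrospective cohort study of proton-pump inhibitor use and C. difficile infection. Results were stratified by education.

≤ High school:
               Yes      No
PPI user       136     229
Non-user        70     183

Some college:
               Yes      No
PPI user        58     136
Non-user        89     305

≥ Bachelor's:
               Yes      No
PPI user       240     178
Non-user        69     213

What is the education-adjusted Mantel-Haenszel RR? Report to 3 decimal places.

1.709

RR_MH = Σ(aᵢ·n₀ᵢ/nᵢ) / Σ(cᵢ·n₁ᵢ/nᵢ), with n₁ᵢ = aᵢ+bᵢ (exposed), n₀ᵢ = cᵢ+dᵢ (unexposed), nᵢ = n₁ᵢ+n₀ᵢ.
Stratum 1 (≤ High school): n₁ = 365, n₀ = 253, n = 618; a·n₀/n = 136·253/618 = 55.6764; c·n₁/n = 70·365/618 = 41.3430
Stratum 2 (Some college): n₁ = 194, n₀ = 394, n = 588; a·n₀/n = 58·394/588 = 38.8639; c·n₁/n = 89·194/588 = 29.3639
Stratum 3 (≥ Bachelor's): n₁ = 418, n₀ = 282, n = 700; a·n₀/n = 240·282/700 = 96.6857; c·n₁/n = 69·418/700 = 41.2029
RR_MH = (55.6764 + 38.8639 + 96.6857) / (41.3430 + 29.3639 + 41.2029) = 191.2260 / 111.9098 = 1.70875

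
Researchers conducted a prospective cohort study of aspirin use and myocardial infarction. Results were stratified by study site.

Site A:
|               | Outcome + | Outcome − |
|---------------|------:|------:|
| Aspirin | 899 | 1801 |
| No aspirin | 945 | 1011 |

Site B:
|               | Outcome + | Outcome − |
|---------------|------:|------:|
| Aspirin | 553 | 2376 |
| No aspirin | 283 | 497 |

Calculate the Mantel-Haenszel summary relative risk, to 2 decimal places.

RR_MH = Σ(aᵢ·n₀ᵢ/nᵢ) / Σ(cᵢ·n₁ᵢ/nᵢ), with n₁ᵢ = aᵢ+bᵢ (exposed), n₀ᵢ = cᵢ+dᵢ (unexposed), nᵢ = n₁ᵢ+n₀ᵢ.
Stratum 1 (Site A): n₁ = 2700, n₀ = 1956, n = 4656; a·n₀/n = 899·1956/4656 = 377.6727; c·n₁/n = 945·2700/4656 = 548.0026
Stratum 2 (Site B): n₁ = 2929, n₀ = 780, n = 3709; a·n₀/n = 553·780/3709 = 116.2955; c·n₁/n = 283·2929/3709 = 223.4853
RR_MH = (377.6727 + 116.2955) / (548.0026 + 223.4853) = 493.9682 / 771.4879 = 0.64028

0.64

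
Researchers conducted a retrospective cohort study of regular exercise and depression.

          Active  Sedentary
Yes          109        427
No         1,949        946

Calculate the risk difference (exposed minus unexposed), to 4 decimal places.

-0.2580

Reading the table with exposure as columns: a = 109 (Active, case), b = 1949 (Active, non-case), c = 427 (Sedentary, case), d = 946.
Risk in exposed = 109/2058 = 0.052964; risk in unexposed = 427/1373 = 0.310998.
Risk difference = 0.052964 − 0.310998 = -0.258034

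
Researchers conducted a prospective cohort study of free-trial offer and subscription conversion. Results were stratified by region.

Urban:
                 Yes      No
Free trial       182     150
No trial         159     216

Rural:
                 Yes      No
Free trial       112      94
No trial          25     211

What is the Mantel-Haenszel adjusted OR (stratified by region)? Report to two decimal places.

2.79

OR_MH = Σ(aᵢdᵢ/nᵢ) / Σ(bᵢcᵢ/nᵢ), where nᵢ is the stratum total.
Stratum 1 (Urban): n = 707; a·d/n = 182·216/707 = 55.6040; b·c/n = 150·159/707 = 33.7341
Stratum 2 (Rural): n = 442; a·d/n = 112·211/442 = 53.4661; b·c/n = 94·25/442 = 5.3167
OR_MH = (55.6040 + 53.4661) / (33.7341 + 5.3167) = 109.0700 / 39.0508 = 2.79303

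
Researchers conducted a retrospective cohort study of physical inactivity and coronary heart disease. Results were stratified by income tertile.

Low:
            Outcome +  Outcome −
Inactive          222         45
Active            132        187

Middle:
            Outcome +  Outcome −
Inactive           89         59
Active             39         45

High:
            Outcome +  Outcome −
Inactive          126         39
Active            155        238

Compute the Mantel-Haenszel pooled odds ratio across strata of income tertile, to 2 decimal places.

OR_MH = Σ(aᵢdᵢ/nᵢ) / Σ(bᵢcᵢ/nᵢ), where nᵢ is the stratum total.
Stratum 1 (Low): n = 586; a·d/n = 222·187/586 = 70.8430; b·c/n = 45·132/586 = 10.1365
Stratum 2 (Middle): n = 232; a·d/n = 89·45/232 = 17.2629; b·c/n = 59·39/232 = 9.9181
Stratum 3 (High): n = 558; a·d/n = 126·238/558 = 53.7419; b·c/n = 39·155/558 = 10.8333
OR_MH = (70.8430 + 17.2629 + 53.7419) / (10.1365 + 9.9181 + 10.8333) = 141.8479 / 30.8880 = 4.59234

4.59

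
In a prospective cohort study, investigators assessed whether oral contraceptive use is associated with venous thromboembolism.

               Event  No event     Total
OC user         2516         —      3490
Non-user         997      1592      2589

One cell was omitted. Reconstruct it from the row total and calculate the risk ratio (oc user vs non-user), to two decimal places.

The missing cell is in the exposed row: 3490 − 2516 = 974.
So a = 2516, b = 974, c = 997, d = 1592.
RR = [a/(a+b)] / [c/(c+d)] = (2516/3490) / (997/2589) = 0.72092/0.38509 = 1.87207

1.87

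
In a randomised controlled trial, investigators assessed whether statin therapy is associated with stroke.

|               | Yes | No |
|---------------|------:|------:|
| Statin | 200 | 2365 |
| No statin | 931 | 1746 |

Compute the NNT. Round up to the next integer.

Risk in treated group = 200/2565 = 0.07797; risk in control = 931/2677 = 0.34778.
Absolute risk reduction = 0.34778 − 0.07797 = 0.26980
NNT = 1 / ARR = 1 / 0.26980 = 3.706 → round up → 4

4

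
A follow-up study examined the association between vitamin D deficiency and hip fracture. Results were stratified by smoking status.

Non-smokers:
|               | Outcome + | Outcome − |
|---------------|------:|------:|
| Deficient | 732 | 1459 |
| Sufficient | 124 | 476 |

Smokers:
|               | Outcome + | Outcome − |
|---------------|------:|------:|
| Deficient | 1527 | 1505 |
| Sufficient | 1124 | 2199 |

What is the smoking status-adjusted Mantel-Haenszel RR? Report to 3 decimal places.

1.509

RR_MH = Σ(aᵢ·n₀ᵢ/nᵢ) / Σ(cᵢ·n₁ᵢ/nᵢ), with n₁ᵢ = aᵢ+bᵢ (exposed), n₀ᵢ = cᵢ+dᵢ (unexposed), nᵢ = n₁ᵢ+n₀ᵢ.
Stratum 1 (Non-smokers): n₁ = 2191, n₀ = 600, n = 2791; a·n₀/n = 732·600/2791 = 157.3630; c·n₁/n = 124·2191/2791 = 97.3429
Stratum 2 (Smokers): n₁ = 3032, n₀ = 3323, n = 6355; a·n₀/n = 1527·3323/6355 = 798.4612; c·n₁/n = 1124·3032/6355 = 536.2656
RR_MH = (157.3630 + 798.4612) / (97.3429 + 536.2656) = 955.8242 / 633.6085 = 1.50854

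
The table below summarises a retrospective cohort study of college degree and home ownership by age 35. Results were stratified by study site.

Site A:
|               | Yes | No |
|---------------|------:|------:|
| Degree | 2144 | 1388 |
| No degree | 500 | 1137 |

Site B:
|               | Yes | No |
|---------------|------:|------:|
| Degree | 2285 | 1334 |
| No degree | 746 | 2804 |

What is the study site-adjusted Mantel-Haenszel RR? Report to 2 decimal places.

2.52

RR_MH = Σ(aᵢ·n₀ᵢ/nᵢ) / Σ(cᵢ·n₁ᵢ/nᵢ), with n₁ᵢ = aᵢ+bᵢ (exposed), n₀ᵢ = cᵢ+dᵢ (unexposed), nᵢ = n₁ᵢ+n₀ᵢ.
Stratum 1 (Site A): n₁ = 3532, n₀ = 1637, n = 5169; a·n₀/n = 2144·1637/5169 = 678.9956; c·n₁/n = 500·3532/5169 = 341.6522
Stratum 2 (Site B): n₁ = 3619, n₀ = 3550, n = 7169; a·n₀/n = 2285·3550/7169 = 1131.5037; c·n₁/n = 746·3619/7169 = 376.5900
RR_MH = (678.9956 + 1131.5037) / (341.6522 + 376.5900) = 1810.4992 / 718.2422 = 2.52074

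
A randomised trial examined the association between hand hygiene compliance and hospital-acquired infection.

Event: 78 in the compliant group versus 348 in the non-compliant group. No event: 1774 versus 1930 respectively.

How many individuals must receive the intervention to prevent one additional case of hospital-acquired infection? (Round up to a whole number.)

10

Risk in treated group = 78/1852 = 0.04212; risk in control = 348/2278 = 0.15277.
Absolute risk reduction = 0.15277 − 0.04212 = 0.11065
NNT = 1 / ARR = 1 / 0.11065 = 9.038 → round up → 10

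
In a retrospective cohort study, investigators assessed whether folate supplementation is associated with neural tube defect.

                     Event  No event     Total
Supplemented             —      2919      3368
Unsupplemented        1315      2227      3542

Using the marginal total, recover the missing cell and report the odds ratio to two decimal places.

The missing cell is in the exposed row: 3368 − 2919 = 449.
So a = 449, b = 2919, c = 1315, d = 2227.
OR = (a·d)/(b·c) = (449 × 2227) / (2919 × 1315) = 999923 / 3838485 = 0.26050

0.26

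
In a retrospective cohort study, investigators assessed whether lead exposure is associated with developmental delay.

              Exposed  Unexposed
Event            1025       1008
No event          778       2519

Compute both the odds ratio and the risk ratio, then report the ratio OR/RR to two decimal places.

1.66

Reading the table with exposure as columns: a = 1025 (Exposed, case), b = 778 (Exposed, non-case), c = 1008 (Unexposed, case), d = 2519.
OR = (1025·2519)/(778·1008) = 2581975/784224 = 3.29239
Risk in exposed = 1025/1803 = 0.56850; risk in unexposed = 1008/3527 = 0.28580; RR = 1.98918
OR/RR = 3.29239 / 1.98918 = 1.65516
The outcome is not rare, so the OR lies further from 1 than the RR.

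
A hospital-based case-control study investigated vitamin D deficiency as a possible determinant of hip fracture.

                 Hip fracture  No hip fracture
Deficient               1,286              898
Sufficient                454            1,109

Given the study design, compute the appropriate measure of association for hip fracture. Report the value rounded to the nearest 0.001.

Cells: a = 1286, b = 898, c = 454, d = 1109.
This is a hospital-based case-control study: participants were sampled on outcome status, so risks in the source population cannot be estimated directly — relative risk is not valid here. The odds ratio is the appropriate measure.
OR = (a·d)/(b·c) = (1286 × 1109) / (898 × 454) = 1426174 / 407692 = 3.49817

3.498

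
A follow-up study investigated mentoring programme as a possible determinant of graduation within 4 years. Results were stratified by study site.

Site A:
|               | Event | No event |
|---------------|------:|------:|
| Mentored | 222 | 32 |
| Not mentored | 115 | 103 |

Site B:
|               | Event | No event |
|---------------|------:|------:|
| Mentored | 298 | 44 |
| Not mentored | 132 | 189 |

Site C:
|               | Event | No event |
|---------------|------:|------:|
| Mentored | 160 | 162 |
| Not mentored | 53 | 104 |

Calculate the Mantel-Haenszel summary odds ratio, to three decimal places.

4.876

OR_MH = Σ(aᵢdᵢ/nᵢ) / Σ(bᵢcᵢ/nᵢ), where nᵢ is the stratum total.
Stratum 1 (Site A): n = 472; a·d/n = 222·103/472 = 48.4449; b·c/n = 32·115/472 = 7.7966
Stratum 2 (Site B): n = 663; a·d/n = 298·189/663 = 84.9502; b·c/n = 44·132/663 = 8.7602
Stratum 3 (Site C): n = 479; a·d/n = 160·104/479 = 34.7390; b·c/n = 162·53/479 = 17.9248
OR_MH = (48.4449 + 84.9502 + 34.7390) / (7.7966 + 8.7602 + 17.9248) = 168.1342 / 34.4816 = 4.87605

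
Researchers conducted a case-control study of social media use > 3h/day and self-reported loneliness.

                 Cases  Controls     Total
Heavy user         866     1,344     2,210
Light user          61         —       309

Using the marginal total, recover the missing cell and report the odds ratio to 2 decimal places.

2.62

The missing cell is in the unexposed row: 309 − 61 = 248.
So a = 866, b = 1344, c = 61, d = 248.
OR = (a·d)/(b·c) = (866 × 248) / (1344 × 61) = 214768 / 81984 = 2.61963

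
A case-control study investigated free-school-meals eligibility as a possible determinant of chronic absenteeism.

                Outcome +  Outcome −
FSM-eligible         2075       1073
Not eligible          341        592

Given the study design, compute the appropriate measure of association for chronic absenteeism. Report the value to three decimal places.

Cells: a = 2075, b = 1073, c = 341, d = 592.
This is a case-control study: participants were sampled on outcome status, so risks in the source population cannot be estimated directly — relative risk is not valid here. The odds ratio is the appropriate measure.
OR = (a·d)/(b·c) = (2075 × 592) / (1073 × 341) = 1228400 / 365893 = 3.35727

3.357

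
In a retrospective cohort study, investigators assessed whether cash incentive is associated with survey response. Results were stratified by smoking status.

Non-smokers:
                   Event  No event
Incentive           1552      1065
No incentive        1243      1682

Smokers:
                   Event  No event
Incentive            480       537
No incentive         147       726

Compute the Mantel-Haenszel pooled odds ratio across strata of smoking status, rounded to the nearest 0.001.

2.335

OR_MH = Σ(aᵢdᵢ/nᵢ) / Σ(bᵢcᵢ/nᵢ), where nᵢ is the stratum total.
Stratum 1 (Non-smokers): n = 5542; a·d/n = 1552·1682/5542 = 471.0328; b·c/n = 1065·1243/5542 = 238.8659
Stratum 2 (Smokers): n = 1890; a·d/n = 480·726/1890 = 184.3810; b·c/n = 537·147/1890 = 41.7667
OR_MH = (471.0328 + 184.3810) / (238.8659 + 41.7667) = 655.4138 / 280.6326 = 2.33549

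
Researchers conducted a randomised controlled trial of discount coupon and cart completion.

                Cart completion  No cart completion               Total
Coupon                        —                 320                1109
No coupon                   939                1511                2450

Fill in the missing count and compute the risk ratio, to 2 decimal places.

1.86

The missing cell is in the exposed row: 1109 − 320 = 789.
So a = 789, b = 320, c = 939, d = 1511.
RR = [a/(a+b)] / [c/(c+d)] = (789/1109) / (939/2450) = 0.71145/0.38327 = 1.85629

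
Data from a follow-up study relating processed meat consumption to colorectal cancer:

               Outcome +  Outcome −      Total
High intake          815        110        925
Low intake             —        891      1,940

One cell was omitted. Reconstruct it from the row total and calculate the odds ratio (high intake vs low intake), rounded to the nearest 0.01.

6.29

The missing cell is in the unexposed row: 1940 − 891 = 1049.
So a = 815, b = 110, c = 1049, d = 891.
OR = (a·d)/(b·c) = (815 × 891) / (110 × 1049) = 726165 / 115390 = 6.29314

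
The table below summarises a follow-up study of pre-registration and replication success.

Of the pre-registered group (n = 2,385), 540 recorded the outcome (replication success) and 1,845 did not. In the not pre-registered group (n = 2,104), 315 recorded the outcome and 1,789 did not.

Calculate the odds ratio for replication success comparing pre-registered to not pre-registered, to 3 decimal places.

1.662

From the description: a = 540, b = 1845, c = 315, d = 1789.
OR = (a·d)/(b·c) = (540 × 1789) / (1845 × 315) = 966060 / 581175 = 1.66225
The odds of replication success are about 1.66 times as high in the pre-registered group.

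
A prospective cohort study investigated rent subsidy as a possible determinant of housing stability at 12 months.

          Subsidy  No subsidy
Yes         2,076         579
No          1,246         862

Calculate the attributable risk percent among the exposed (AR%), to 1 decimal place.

35.7

Reading the table with exposure as columns: a = 2076 (Subsidy, case), b = 1246 (Subsidy, non-case), c = 579 (No subsidy, case), d = 862.
Risk in exposed = 2076/3322 = 0.62492; risk in unexposed = 579/1441 = 0.40180.
RR = 0.62492/0.40180 = 1.55530
AR% = (RR − 1)/RR × 100 = (1.55530 − 1)/1.55530 × 100 = 35.7036%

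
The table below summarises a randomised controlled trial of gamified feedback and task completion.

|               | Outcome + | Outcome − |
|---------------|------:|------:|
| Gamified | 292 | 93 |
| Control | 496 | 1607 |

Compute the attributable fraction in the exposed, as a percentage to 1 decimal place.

Cells: a = 292, b = 93, c = 496, d = 1607.
Risk in exposed = 292/385 = 0.75844; risk in unexposed = 496/2103 = 0.23585.
RR = 0.75844/0.23585 = 3.21573
AR% = (RR − 1)/RR × 100 = (3.21573 − 1)/3.21573 × 100 = 68.9029%

68.9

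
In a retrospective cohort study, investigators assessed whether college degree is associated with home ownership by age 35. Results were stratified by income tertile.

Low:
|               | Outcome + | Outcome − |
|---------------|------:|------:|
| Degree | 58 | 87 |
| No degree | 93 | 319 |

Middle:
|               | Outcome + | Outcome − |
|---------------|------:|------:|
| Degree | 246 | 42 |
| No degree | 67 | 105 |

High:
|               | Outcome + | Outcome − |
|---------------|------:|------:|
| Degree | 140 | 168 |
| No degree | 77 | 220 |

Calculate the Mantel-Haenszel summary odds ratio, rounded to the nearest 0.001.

OR_MH = Σ(aᵢdᵢ/nᵢ) / Σ(bᵢcᵢ/nᵢ), where nᵢ is the stratum total.
Stratum 1 (Low): n = 557; a·d/n = 58·319/557 = 33.2172; b·c/n = 87·93/557 = 14.5260
Stratum 2 (Middle): n = 460; a·d/n = 246·105/460 = 56.1522; b·c/n = 42·67/460 = 6.1174
Stratum 3 (High): n = 605; a·d/n = 140·220/605 = 50.9091; b·c/n = 168·77/605 = 21.3818
OR_MH = (33.2172 + 56.1522 + 50.9091) / (14.5260 + 6.1174 + 21.3818) = 140.2785 / 42.0252 = 3.33796

3.338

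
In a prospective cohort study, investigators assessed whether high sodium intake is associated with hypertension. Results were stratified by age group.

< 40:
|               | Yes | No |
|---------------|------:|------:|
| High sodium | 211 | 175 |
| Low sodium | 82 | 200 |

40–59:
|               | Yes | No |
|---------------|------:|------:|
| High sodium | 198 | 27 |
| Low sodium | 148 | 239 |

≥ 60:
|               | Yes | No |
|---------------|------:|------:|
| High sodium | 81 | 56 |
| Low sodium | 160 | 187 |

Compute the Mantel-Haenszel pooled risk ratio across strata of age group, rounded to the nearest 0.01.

RR_MH = Σ(aᵢ·n₀ᵢ/nᵢ) / Σ(cᵢ·n₁ᵢ/nᵢ), with n₁ᵢ = aᵢ+bᵢ (exposed), n₀ᵢ = cᵢ+dᵢ (unexposed), nᵢ = n₁ᵢ+n₀ᵢ.
Stratum 1 (< 40): n₁ = 386, n₀ = 282, n = 668; a·n₀/n = 211·282/668 = 89.0749; c·n₁/n = 82·386/668 = 47.3832
Stratum 2 (40–59): n₁ = 225, n₀ = 387, n = 612; a·n₀/n = 198·387/612 = 125.2059; c·n₁/n = 148·225/612 = 54.4118
Stratum 3 (≥ 60): n₁ = 137, n₀ = 347, n = 484; a·n₀/n = 81·347/484 = 58.0723; c·n₁/n = 160·137/484 = 45.2893
RR_MH = (89.0749 + 125.2059 + 58.0723) / (47.3832 + 54.4118 + 45.2893) = 272.3530 / 147.0843 = 1.85168

1.85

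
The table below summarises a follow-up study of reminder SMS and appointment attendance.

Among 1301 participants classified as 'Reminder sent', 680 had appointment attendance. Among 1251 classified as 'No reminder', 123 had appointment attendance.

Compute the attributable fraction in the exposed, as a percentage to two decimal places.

From the description: a = 680, b = 621, c = 123, d = 1128.
Risk in exposed = 680/1301 = 0.52267; risk in unexposed = 123/1251 = 0.09832.
RR = 0.52267/0.09832 = 5.31599
AR% = (RR − 1)/RR × 100 = (5.31599 − 1)/5.31599 × 100 = 81.1888%

81.19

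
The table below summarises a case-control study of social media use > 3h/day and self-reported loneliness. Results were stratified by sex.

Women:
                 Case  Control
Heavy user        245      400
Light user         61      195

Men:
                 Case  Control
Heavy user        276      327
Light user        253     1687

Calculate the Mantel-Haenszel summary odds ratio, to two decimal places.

3.96

OR_MH = Σ(aᵢdᵢ/nᵢ) / Σ(bᵢcᵢ/nᵢ), where nᵢ is the stratum total.
Stratum 1 (Women): n = 901; a·d/n = 245·195/901 = 53.0244; b·c/n = 400·61/901 = 27.0810
Stratum 2 (Men): n = 2543; a·d/n = 276·1687/2543 = 183.0956; b·c/n = 327·253/2543 = 32.5328
OR_MH = (53.0244 + 183.0956) / (27.0810 + 32.5328) = 236.1200 / 59.6139 = 3.96082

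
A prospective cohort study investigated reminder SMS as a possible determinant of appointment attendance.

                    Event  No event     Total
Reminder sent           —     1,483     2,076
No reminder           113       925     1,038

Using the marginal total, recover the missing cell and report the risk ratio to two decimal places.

The missing cell is in the exposed row: 2076 − 1483 = 593.
So a = 593, b = 1483, c = 113, d = 925.
RR = [a/(a+b)] / [c/(c+d)] = (593/2076) / (113/1038) = 0.28565/0.10886 = 2.62389

2.62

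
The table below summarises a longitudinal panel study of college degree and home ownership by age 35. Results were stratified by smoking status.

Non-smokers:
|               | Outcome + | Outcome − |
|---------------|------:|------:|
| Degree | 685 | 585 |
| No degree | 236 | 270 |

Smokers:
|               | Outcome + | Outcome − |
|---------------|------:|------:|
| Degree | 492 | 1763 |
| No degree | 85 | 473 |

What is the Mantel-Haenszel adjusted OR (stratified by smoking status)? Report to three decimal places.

1.426

OR_MH = Σ(aᵢdᵢ/nᵢ) / Σ(bᵢcᵢ/nᵢ), where nᵢ is the stratum total.
Stratum 1 (Non-smokers): n = 1776; a·d/n = 685·270/1776 = 104.1385; b·c/n = 585·236/1776 = 77.7365
Stratum 2 (Smokers): n = 2813; a·d/n = 492·473/2813 = 82.7288; b·c/n = 1763·85/2813 = 53.2723
OR_MH = (104.1385 + 82.7288) / (77.7365 + 53.2723) = 186.8673 / 131.0088 = 1.42637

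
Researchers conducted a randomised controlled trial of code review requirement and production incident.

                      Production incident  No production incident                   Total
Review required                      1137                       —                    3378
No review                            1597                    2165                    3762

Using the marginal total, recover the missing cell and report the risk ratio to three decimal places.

0.793

The missing cell is in the exposed row: 3378 − 1137 = 2241.
So a = 1137, b = 2241, c = 1597, d = 2165.
RR = [a/(a+b)] / [c/(c+d)] = (1137/3378) / (1597/3762) = 0.33659/0.42451 = 0.79289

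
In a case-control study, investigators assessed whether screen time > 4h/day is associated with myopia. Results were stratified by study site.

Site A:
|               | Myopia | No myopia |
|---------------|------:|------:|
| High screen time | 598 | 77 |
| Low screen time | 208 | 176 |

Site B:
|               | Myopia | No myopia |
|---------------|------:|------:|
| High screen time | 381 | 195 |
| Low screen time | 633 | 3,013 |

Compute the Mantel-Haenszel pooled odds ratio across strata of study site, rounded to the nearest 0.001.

8.370

OR_MH = Σ(aᵢdᵢ/nᵢ) / Σ(bᵢcᵢ/nᵢ), where nᵢ is the stratum total.
Stratum 1 (Site A): n = 1059; a·d/n = 598·176/1059 = 99.3843; b·c/n = 77·208/1059 = 15.1237
Stratum 2 (Site B): n = 4222; a·d/n = 381·3013/4222 = 271.8979; b·c/n = 195·633/4222 = 29.2361
OR_MH = (99.3843 + 271.8979) / (15.1237 + 29.2361) = 371.2822 / 44.3598 = 8.36978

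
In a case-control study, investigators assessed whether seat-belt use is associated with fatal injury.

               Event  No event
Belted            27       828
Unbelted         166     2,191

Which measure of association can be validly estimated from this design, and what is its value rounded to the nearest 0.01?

Cells: a = 27, b = 828, c = 166, d = 2191.
This is a case-control study: participants were sampled on outcome status, so risks in the source population cannot be estimated directly — relative risk is not valid here. The odds ratio is the appropriate measure.
OR = (a·d)/(b·c) = (27 × 2191) / (828 × 166) = 59157 / 137448 = 0.43040

0.43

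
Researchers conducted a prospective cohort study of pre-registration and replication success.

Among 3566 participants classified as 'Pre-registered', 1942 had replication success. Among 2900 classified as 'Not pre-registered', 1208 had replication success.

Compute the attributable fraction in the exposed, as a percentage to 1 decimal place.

23.5

From the description: a = 1942, b = 1624, c = 1208, d = 1692.
Risk in exposed = 1942/3566 = 0.54459; risk in unexposed = 1208/2900 = 0.41655.
RR = 0.54459/0.41655 = 1.30737
AR% = (RR − 1)/RR × 100 = (1.30737 − 1)/1.30737 × 100 = 23.5106%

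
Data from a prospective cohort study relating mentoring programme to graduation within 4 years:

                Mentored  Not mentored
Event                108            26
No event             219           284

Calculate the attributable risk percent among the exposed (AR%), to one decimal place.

Reading the table with exposure as columns: a = 108 (Mentored, case), b = 219 (Mentored, non-case), c = 26 (Not mentored, case), d = 284.
Risk in exposed = 108/327 = 0.33028; risk in unexposed = 26/310 = 0.08387.
RR = 0.33028/0.08387 = 3.93790
AR% = (RR − 1)/RR × 100 = (3.93790 − 1)/3.93790 × 100 = 74.6057%

74.6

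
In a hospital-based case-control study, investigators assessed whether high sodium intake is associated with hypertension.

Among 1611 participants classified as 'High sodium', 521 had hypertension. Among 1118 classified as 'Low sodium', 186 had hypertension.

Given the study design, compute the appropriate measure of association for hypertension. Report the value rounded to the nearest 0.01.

2.40

From the description: a = 521, b = 1090, c = 186, d = 932.
This is a hospital-based case-control study: participants were sampled on outcome status, so risks in the source population cannot be estimated directly — relative risk is not valid here. The odds ratio is the appropriate measure.
OR = (a·d)/(b·c) = (521 × 932) / (1090 × 186) = 485572 / 202740 = 2.39505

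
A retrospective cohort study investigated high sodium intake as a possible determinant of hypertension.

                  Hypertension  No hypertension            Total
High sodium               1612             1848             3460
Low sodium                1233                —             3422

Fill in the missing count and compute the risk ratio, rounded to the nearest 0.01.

1.29

The missing cell is in the unexposed row: 3422 − 1233 = 2189.
So a = 1612, b = 1848, c = 1233, d = 2189.
RR = [a/(a+b)] / [c/(c+d)] = (1612/3460) / (1233/3422) = 0.46590/0.36032 = 1.29302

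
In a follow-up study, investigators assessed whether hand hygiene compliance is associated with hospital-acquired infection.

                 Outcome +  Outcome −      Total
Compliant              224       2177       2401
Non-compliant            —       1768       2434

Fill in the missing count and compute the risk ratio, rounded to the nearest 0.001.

The missing cell is in the unexposed row: 2434 − 1768 = 666.
So a = 224, b = 2177, c = 666, d = 1768.
RR = [a/(a+b)] / [c/(c+d)] = (224/2401) / (666/2434) = 0.09329/0.27362 = 0.34096

0.341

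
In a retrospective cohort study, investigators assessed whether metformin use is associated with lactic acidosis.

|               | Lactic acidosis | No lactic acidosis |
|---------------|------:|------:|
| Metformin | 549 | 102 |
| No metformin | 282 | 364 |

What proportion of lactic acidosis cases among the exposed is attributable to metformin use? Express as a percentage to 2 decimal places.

48.24

Cells: a = 549, b = 102, c = 282, d = 364.
Risk in exposed = 549/651 = 0.84332; risk in unexposed = 282/646 = 0.43653.
RR = 0.84332/0.43653 = 1.93186
AR% = (RR − 1)/RR × 100 = (1.93186 − 1)/1.93186 × 100 = 48.2363%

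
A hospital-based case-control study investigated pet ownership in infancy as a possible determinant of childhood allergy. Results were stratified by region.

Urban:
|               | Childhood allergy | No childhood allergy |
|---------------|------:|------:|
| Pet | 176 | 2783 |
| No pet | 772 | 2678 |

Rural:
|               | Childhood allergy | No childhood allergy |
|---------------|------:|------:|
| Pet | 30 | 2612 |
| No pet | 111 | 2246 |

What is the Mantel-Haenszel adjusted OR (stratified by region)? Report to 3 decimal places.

0.221

OR_MH = Σ(aᵢdᵢ/nᵢ) / Σ(bᵢcᵢ/nᵢ), where nᵢ is the stratum total.
Stratum 1 (Urban): n = 6409; a·d/n = 176·2678/6409 = 73.5416; b·c/n = 2783·772/6409 = 335.2280
Stratum 2 (Rural): n = 4999; a·d/n = 30·2246/4999 = 13.4787; b·c/n = 2612·111/4999 = 57.9980
OR_MH = (73.5416 + 13.4787) / (335.2280 + 57.9980) = 87.0203 / 393.2260 = 0.22130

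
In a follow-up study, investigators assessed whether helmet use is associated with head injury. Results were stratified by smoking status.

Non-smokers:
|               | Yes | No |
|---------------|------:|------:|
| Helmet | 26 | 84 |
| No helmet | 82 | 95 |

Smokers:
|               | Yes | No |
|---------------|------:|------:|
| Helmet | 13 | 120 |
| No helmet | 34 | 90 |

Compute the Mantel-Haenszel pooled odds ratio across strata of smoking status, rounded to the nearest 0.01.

OR_MH = Σ(aᵢdᵢ/nᵢ) / Σ(bᵢcᵢ/nᵢ), where nᵢ is the stratum total.
Stratum 1 (Non-smokers): n = 287; a·d/n = 26·95/287 = 8.6063; b·c/n = 84·82/287 = 24.0000
Stratum 2 (Smokers): n = 257; a·d/n = 13·90/257 = 4.5525; b·c/n = 120·34/257 = 15.8755
OR_MH = (8.6063 + 4.5525) / (24.0000 + 15.8755) = 13.1588 / 39.8755 = 0.33000

0.33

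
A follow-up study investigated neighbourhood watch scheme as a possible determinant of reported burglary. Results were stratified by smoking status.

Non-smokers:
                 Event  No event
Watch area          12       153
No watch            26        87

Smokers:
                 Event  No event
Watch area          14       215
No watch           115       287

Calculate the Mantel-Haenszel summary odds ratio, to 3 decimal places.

OR_MH = Σ(aᵢdᵢ/nᵢ) / Σ(bᵢcᵢ/nᵢ), where nᵢ is the stratum total.
Stratum 1 (Non-smokers): n = 278; a·d/n = 12·87/278 = 3.7554; b·c/n = 153·26/278 = 14.3094
Stratum 2 (Smokers): n = 631; a·d/n = 14·287/631 = 6.3677; b·c/n = 215·115/631 = 39.1838
OR_MH = (3.7554 + 6.3677) / (14.3094 + 39.1838) = 10.1231 / 53.4932 = 0.18924

0.189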